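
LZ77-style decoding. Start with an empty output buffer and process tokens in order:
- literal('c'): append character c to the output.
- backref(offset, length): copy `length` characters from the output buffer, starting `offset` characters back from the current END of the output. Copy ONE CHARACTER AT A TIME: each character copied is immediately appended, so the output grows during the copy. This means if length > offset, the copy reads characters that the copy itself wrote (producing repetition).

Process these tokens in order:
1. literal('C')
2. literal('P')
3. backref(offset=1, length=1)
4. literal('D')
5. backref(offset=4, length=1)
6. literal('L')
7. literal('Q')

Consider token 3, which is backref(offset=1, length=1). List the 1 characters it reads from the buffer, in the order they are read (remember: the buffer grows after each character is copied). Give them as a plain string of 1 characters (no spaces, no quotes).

Answer: P

Derivation:
Token 1: literal('C'). Output: "C"
Token 2: literal('P'). Output: "CP"
Token 3: backref(off=1, len=1). Buffer before: "CP" (len 2)
  byte 1: read out[1]='P', append. Buffer now: "CPP"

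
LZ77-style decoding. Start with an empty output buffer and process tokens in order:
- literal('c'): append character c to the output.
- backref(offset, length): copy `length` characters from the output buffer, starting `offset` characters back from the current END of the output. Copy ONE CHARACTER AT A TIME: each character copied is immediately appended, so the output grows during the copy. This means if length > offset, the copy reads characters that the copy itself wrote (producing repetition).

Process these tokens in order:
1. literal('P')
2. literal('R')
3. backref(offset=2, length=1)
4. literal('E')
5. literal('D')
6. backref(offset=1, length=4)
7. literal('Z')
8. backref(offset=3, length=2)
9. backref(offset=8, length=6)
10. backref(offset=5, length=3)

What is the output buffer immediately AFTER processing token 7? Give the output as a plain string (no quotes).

Token 1: literal('P'). Output: "P"
Token 2: literal('R'). Output: "PR"
Token 3: backref(off=2, len=1). Copied 'P' from pos 0. Output: "PRP"
Token 4: literal('E'). Output: "PRPE"
Token 5: literal('D'). Output: "PRPED"
Token 6: backref(off=1, len=4) (overlapping!). Copied 'DDDD' from pos 4. Output: "PRPEDDDDD"
Token 7: literal('Z'). Output: "PRPEDDDDDZ"

Answer: PRPEDDDDDZ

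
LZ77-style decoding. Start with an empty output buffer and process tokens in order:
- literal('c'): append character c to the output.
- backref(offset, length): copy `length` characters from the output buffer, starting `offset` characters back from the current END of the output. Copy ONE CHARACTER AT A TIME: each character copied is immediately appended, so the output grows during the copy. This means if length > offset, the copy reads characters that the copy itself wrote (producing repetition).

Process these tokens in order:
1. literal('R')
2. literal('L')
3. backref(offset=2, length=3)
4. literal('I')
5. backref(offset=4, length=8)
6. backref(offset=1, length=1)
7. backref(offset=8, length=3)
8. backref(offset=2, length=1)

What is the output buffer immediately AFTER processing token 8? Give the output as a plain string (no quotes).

Answer: RLRLRIRLRIRLRIILRIR

Derivation:
Token 1: literal('R'). Output: "R"
Token 2: literal('L'). Output: "RL"
Token 3: backref(off=2, len=3) (overlapping!). Copied 'RLR' from pos 0. Output: "RLRLR"
Token 4: literal('I'). Output: "RLRLRI"
Token 5: backref(off=4, len=8) (overlapping!). Copied 'RLRIRLRI' from pos 2. Output: "RLRLRIRLRIRLRI"
Token 6: backref(off=1, len=1). Copied 'I' from pos 13. Output: "RLRLRIRLRIRLRII"
Token 7: backref(off=8, len=3). Copied 'LRI' from pos 7. Output: "RLRLRIRLRIRLRIILRI"
Token 8: backref(off=2, len=1). Copied 'R' from pos 16. Output: "RLRLRIRLRIRLRIILRIR"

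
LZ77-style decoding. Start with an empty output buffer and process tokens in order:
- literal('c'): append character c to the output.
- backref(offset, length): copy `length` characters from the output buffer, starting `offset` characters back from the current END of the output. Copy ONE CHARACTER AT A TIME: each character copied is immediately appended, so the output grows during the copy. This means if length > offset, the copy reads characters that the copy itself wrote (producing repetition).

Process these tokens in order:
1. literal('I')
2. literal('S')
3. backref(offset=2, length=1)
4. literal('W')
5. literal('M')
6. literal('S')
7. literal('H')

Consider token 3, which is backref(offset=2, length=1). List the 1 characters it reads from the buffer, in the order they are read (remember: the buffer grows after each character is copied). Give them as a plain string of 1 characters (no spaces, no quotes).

Answer: I

Derivation:
Token 1: literal('I'). Output: "I"
Token 2: literal('S'). Output: "IS"
Token 3: backref(off=2, len=1). Buffer before: "IS" (len 2)
  byte 1: read out[0]='I', append. Buffer now: "ISI"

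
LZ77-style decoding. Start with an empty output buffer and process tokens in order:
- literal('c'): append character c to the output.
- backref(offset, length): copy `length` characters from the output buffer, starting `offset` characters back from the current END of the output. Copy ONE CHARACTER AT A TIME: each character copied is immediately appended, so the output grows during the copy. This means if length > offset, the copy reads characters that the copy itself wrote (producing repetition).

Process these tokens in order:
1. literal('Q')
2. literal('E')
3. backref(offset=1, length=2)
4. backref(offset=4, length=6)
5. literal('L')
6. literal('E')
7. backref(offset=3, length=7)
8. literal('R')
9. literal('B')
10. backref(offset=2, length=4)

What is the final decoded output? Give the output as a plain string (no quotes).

Token 1: literal('Q'). Output: "Q"
Token 2: literal('E'). Output: "QE"
Token 3: backref(off=1, len=2) (overlapping!). Copied 'EE' from pos 1. Output: "QEEE"
Token 4: backref(off=4, len=6) (overlapping!). Copied 'QEEEQE' from pos 0. Output: "QEEEQEEEQE"
Token 5: literal('L'). Output: "QEEEQEEEQEL"
Token 6: literal('E'). Output: "QEEEQEEEQELE"
Token 7: backref(off=3, len=7) (overlapping!). Copied 'ELEELEE' from pos 9. Output: "QEEEQEEEQELEELEELEE"
Token 8: literal('R'). Output: "QEEEQEEEQELEELEELEER"
Token 9: literal('B'). Output: "QEEEQEEEQELEELEELEERB"
Token 10: backref(off=2, len=4) (overlapping!). Copied 'RBRB' from pos 19. Output: "QEEEQEEEQELEELEELEERBRBRB"

Answer: QEEEQEEEQELEELEELEERBRBRB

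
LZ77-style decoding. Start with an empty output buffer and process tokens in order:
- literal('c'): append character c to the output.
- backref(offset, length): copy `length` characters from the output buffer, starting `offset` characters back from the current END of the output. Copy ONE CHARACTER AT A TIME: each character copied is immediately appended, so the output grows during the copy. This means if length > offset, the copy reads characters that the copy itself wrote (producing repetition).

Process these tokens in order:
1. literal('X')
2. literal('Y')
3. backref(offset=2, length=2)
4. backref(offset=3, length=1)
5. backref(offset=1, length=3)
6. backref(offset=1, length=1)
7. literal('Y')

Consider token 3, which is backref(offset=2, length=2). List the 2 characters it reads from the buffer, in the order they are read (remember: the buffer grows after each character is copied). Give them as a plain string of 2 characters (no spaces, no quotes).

Answer: XY

Derivation:
Token 1: literal('X'). Output: "X"
Token 2: literal('Y'). Output: "XY"
Token 3: backref(off=2, len=2). Buffer before: "XY" (len 2)
  byte 1: read out[0]='X', append. Buffer now: "XYX"
  byte 2: read out[1]='Y', append. Buffer now: "XYXY"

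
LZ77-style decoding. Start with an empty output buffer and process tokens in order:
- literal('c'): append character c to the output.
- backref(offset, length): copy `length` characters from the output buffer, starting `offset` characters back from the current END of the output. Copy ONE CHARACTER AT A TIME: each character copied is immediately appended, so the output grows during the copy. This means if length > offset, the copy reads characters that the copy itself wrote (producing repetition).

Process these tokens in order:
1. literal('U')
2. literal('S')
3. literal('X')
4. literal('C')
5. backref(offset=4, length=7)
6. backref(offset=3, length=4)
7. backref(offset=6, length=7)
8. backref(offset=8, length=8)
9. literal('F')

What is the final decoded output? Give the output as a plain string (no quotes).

Answer: USXCUSXCUSXUSXUSXUSXUSUSXUSXUSF

Derivation:
Token 1: literal('U'). Output: "U"
Token 2: literal('S'). Output: "US"
Token 3: literal('X'). Output: "USX"
Token 4: literal('C'). Output: "USXC"
Token 5: backref(off=4, len=7) (overlapping!). Copied 'USXCUSX' from pos 0. Output: "USXCUSXCUSX"
Token 6: backref(off=3, len=4) (overlapping!). Copied 'USXU' from pos 8. Output: "USXCUSXCUSXUSXU"
Token 7: backref(off=6, len=7) (overlapping!). Copied 'SXUSXUS' from pos 9. Output: "USXCUSXCUSXUSXUSXUSXUS"
Token 8: backref(off=8, len=8). Copied 'USXUSXUS' from pos 14. Output: "USXCUSXCUSXUSXUSXUSXUSUSXUSXUS"
Token 9: literal('F'). Output: "USXCUSXCUSXUSXUSXUSXUSUSXUSXUSF"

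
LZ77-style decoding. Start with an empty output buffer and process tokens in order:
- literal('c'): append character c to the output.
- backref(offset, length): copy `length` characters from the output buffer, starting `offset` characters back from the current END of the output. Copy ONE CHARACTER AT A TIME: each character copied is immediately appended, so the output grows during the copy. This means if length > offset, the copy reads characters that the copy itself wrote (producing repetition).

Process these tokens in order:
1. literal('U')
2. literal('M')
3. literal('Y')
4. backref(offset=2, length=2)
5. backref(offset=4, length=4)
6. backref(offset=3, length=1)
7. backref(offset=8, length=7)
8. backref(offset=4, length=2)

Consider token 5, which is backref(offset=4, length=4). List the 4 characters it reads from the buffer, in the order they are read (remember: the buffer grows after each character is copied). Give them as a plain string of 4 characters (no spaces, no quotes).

Answer: MYMY

Derivation:
Token 1: literal('U'). Output: "U"
Token 2: literal('M'). Output: "UM"
Token 3: literal('Y'). Output: "UMY"
Token 4: backref(off=2, len=2). Copied 'MY' from pos 1. Output: "UMYMY"
Token 5: backref(off=4, len=4). Buffer before: "UMYMY" (len 5)
  byte 1: read out[1]='M', append. Buffer now: "UMYMYM"
  byte 2: read out[2]='Y', append. Buffer now: "UMYMYMY"
  byte 3: read out[3]='M', append. Buffer now: "UMYMYMYM"
  byte 4: read out[4]='Y', append. Buffer now: "UMYMYMYMY"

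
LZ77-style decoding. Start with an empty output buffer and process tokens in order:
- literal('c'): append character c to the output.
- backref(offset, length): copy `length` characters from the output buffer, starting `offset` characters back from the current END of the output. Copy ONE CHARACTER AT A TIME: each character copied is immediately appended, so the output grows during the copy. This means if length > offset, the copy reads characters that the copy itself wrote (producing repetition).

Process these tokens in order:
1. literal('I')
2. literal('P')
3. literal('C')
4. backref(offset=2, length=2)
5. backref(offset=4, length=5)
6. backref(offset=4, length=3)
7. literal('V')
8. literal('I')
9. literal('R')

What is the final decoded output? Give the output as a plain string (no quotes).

Answer: IPCPCPCPCPCPCVIR

Derivation:
Token 1: literal('I'). Output: "I"
Token 2: literal('P'). Output: "IP"
Token 3: literal('C'). Output: "IPC"
Token 4: backref(off=2, len=2). Copied 'PC' from pos 1. Output: "IPCPC"
Token 5: backref(off=4, len=5) (overlapping!). Copied 'PCPCP' from pos 1. Output: "IPCPCPCPCP"
Token 6: backref(off=4, len=3). Copied 'CPC' from pos 6. Output: "IPCPCPCPCPCPC"
Token 7: literal('V'). Output: "IPCPCPCPCPCPCV"
Token 8: literal('I'). Output: "IPCPCPCPCPCPCVI"
Token 9: literal('R'). Output: "IPCPCPCPCPCPCVIR"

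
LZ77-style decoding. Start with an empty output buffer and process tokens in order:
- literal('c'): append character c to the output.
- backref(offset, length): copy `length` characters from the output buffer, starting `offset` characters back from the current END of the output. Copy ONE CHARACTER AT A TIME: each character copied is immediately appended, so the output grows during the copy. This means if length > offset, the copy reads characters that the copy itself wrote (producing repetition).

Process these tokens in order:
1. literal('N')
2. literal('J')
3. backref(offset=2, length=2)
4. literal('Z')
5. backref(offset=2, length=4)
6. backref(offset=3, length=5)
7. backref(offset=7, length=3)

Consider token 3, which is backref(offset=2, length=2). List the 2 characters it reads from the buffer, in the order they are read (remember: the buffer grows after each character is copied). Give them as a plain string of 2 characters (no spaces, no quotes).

Answer: NJ

Derivation:
Token 1: literal('N'). Output: "N"
Token 2: literal('J'). Output: "NJ"
Token 3: backref(off=2, len=2). Buffer before: "NJ" (len 2)
  byte 1: read out[0]='N', append. Buffer now: "NJN"
  byte 2: read out[1]='J', append. Buffer now: "NJNJ"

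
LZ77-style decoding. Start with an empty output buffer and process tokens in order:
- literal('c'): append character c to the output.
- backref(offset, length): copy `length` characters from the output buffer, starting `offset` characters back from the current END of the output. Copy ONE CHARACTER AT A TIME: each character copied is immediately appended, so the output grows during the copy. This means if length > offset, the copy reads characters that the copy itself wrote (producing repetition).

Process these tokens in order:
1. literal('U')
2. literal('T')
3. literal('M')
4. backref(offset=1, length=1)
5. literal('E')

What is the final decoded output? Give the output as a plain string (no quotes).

Token 1: literal('U'). Output: "U"
Token 2: literal('T'). Output: "UT"
Token 3: literal('M'). Output: "UTM"
Token 4: backref(off=1, len=1). Copied 'M' from pos 2. Output: "UTMM"
Token 5: literal('E'). Output: "UTMME"

Answer: UTMME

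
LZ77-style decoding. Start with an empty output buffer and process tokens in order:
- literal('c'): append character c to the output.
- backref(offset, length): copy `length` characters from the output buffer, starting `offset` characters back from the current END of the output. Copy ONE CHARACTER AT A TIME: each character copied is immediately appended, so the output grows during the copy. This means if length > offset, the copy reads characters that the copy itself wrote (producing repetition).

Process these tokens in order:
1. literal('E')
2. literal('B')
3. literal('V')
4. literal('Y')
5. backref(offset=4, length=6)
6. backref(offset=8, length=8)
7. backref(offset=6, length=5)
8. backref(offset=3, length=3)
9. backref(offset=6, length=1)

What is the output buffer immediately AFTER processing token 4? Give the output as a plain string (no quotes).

Answer: EBVY

Derivation:
Token 1: literal('E'). Output: "E"
Token 2: literal('B'). Output: "EB"
Token 3: literal('V'). Output: "EBV"
Token 4: literal('Y'). Output: "EBVY"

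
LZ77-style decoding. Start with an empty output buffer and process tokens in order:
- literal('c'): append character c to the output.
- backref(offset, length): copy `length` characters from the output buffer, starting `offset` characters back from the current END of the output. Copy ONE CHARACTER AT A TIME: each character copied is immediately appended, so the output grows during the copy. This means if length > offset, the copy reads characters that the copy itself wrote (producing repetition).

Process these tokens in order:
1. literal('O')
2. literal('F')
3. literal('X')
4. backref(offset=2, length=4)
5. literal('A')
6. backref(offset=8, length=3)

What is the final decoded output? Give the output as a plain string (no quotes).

Token 1: literal('O'). Output: "O"
Token 2: literal('F'). Output: "OF"
Token 3: literal('X'). Output: "OFX"
Token 4: backref(off=2, len=4) (overlapping!). Copied 'FXFX' from pos 1. Output: "OFXFXFX"
Token 5: literal('A'). Output: "OFXFXFXA"
Token 6: backref(off=8, len=3). Copied 'OFX' from pos 0. Output: "OFXFXFXAOFX"

Answer: OFXFXFXAOFX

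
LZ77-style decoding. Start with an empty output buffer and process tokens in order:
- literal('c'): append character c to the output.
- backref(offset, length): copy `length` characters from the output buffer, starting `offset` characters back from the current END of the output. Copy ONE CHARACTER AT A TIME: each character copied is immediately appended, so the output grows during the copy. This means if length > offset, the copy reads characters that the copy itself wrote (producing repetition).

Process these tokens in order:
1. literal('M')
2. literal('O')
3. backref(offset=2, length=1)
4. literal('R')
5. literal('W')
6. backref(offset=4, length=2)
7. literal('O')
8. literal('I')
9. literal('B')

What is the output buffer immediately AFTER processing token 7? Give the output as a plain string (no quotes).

Token 1: literal('M'). Output: "M"
Token 2: literal('O'). Output: "MO"
Token 3: backref(off=2, len=1). Copied 'M' from pos 0. Output: "MOM"
Token 4: literal('R'). Output: "MOMR"
Token 5: literal('W'). Output: "MOMRW"
Token 6: backref(off=4, len=2). Copied 'OM' from pos 1. Output: "MOMRWOM"
Token 7: literal('O'). Output: "MOMRWOMO"

Answer: MOMRWOMO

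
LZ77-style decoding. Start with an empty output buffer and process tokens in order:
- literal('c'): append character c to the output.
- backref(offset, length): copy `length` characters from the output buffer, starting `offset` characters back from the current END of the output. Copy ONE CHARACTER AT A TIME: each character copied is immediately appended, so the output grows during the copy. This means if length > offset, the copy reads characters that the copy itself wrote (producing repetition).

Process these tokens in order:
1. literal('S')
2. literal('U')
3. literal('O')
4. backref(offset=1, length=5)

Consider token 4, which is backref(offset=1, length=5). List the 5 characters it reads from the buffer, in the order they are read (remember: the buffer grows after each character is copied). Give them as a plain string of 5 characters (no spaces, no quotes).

Token 1: literal('S'). Output: "S"
Token 2: literal('U'). Output: "SU"
Token 3: literal('O'). Output: "SUO"
Token 4: backref(off=1, len=5). Buffer before: "SUO" (len 3)
  byte 1: read out[2]='O', append. Buffer now: "SUOO"
  byte 2: read out[3]='O', append. Buffer now: "SUOOO"
  byte 3: read out[4]='O', append. Buffer now: "SUOOOO"
  byte 4: read out[5]='O', append. Buffer now: "SUOOOOO"
  byte 5: read out[6]='O', append. Buffer now: "SUOOOOOO"

Answer: OOOOO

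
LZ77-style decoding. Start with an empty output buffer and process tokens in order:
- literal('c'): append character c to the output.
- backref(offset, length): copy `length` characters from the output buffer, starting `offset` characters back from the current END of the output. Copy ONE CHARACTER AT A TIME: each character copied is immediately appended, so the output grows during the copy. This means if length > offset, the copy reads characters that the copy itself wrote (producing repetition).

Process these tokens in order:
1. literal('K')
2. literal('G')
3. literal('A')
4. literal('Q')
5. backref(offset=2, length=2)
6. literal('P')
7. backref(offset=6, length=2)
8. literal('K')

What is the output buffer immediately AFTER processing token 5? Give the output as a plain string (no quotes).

Token 1: literal('K'). Output: "K"
Token 2: literal('G'). Output: "KG"
Token 3: literal('A'). Output: "KGA"
Token 4: literal('Q'). Output: "KGAQ"
Token 5: backref(off=2, len=2). Copied 'AQ' from pos 2. Output: "KGAQAQ"

Answer: KGAQAQ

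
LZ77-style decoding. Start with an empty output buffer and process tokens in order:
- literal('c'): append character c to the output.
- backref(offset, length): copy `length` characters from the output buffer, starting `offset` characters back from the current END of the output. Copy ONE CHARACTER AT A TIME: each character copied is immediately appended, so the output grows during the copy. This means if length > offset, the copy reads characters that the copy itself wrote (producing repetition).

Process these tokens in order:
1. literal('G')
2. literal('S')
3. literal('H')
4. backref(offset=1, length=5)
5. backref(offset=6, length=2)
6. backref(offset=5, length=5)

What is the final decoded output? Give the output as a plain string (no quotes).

Answer: GSHHHHHHHHHHHHH

Derivation:
Token 1: literal('G'). Output: "G"
Token 2: literal('S'). Output: "GS"
Token 3: literal('H'). Output: "GSH"
Token 4: backref(off=1, len=5) (overlapping!). Copied 'HHHHH' from pos 2. Output: "GSHHHHHH"
Token 5: backref(off=6, len=2). Copied 'HH' from pos 2. Output: "GSHHHHHHHH"
Token 6: backref(off=5, len=5). Copied 'HHHHH' from pos 5. Output: "GSHHHHHHHHHHHHH"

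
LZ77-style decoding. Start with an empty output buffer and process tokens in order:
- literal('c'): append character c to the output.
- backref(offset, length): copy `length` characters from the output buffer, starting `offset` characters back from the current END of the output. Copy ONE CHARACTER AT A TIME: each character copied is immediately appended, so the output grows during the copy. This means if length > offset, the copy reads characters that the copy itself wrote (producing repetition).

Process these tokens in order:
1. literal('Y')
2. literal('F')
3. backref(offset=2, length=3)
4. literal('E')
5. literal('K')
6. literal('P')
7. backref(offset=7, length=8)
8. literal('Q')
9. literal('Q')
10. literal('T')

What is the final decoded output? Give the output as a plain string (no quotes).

Token 1: literal('Y'). Output: "Y"
Token 2: literal('F'). Output: "YF"
Token 3: backref(off=2, len=3) (overlapping!). Copied 'YFY' from pos 0. Output: "YFYFY"
Token 4: literal('E'). Output: "YFYFYE"
Token 5: literal('K'). Output: "YFYFYEK"
Token 6: literal('P'). Output: "YFYFYEKP"
Token 7: backref(off=7, len=8) (overlapping!). Copied 'FYFYEKPF' from pos 1. Output: "YFYFYEKPFYFYEKPF"
Token 8: literal('Q'). Output: "YFYFYEKPFYFYEKPFQ"
Token 9: literal('Q'). Output: "YFYFYEKPFYFYEKPFQQ"
Token 10: literal('T'). Output: "YFYFYEKPFYFYEKPFQQT"

Answer: YFYFYEKPFYFYEKPFQQT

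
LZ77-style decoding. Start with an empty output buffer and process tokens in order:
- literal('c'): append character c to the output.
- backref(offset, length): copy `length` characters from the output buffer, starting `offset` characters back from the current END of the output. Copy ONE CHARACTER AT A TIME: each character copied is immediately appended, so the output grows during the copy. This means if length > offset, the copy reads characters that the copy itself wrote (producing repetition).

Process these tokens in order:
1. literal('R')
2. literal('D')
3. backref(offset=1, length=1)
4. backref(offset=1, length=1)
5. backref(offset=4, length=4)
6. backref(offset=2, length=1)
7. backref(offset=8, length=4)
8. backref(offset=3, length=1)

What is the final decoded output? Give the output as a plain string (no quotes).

Token 1: literal('R'). Output: "R"
Token 2: literal('D'). Output: "RD"
Token 3: backref(off=1, len=1). Copied 'D' from pos 1. Output: "RDD"
Token 4: backref(off=1, len=1). Copied 'D' from pos 2. Output: "RDDD"
Token 5: backref(off=4, len=4). Copied 'RDDD' from pos 0. Output: "RDDDRDDD"
Token 6: backref(off=2, len=1). Copied 'D' from pos 6. Output: "RDDDRDDDD"
Token 7: backref(off=8, len=4). Copied 'DDDR' from pos 1. Output: "RDDDRDDDDDDDR"
Token 8: backref(off=3, len=1). Copied 'D' from pos 10. Output: "RDDDRDDDDDDDRD"

Answer: RDDDRDDDDDDDRD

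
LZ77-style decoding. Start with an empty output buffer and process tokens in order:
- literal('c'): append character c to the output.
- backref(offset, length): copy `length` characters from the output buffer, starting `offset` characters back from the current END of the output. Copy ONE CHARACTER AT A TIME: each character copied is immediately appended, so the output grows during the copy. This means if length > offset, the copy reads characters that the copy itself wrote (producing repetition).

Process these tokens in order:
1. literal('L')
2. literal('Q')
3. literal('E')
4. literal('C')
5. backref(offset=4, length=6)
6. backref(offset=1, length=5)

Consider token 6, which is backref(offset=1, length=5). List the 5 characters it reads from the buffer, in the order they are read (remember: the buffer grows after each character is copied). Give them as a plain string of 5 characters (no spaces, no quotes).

Token 1: literal('L'). Output: "L"
Token 2: literal('Q'). Output: "LQ"
Token 3: literal('E'). Output: "LQE"
Token 4: literal('C'). Output: "LQEC"
Token 5: backref(off=4, len=6) (overlapping!). Copied 'LQECLQ' from pos 0. Output: "LQECLQECLQ"
Token 6: backref(off=1, len=5). Buffer before: "LQECLQECLQ" (len 10)
  byte 1: read out[9]='Q', append. Buffer now: "LQECLQECLQQ"
  byte 2: read out[10]='Q', append. Buffer now: "LQECLQECLQQQ"
  byte 3: read out[11]='Q', append. Buffer now: "LQECLQECLQQQQ"
  byte 4: read out[12]='Q', append. Buffer now: "LQECLQECLQQQQQ"
  byte 5: read out[13]='Q', append. Buffer now: "LQECLQECLQQQQQQ"

Answer: QQQQQ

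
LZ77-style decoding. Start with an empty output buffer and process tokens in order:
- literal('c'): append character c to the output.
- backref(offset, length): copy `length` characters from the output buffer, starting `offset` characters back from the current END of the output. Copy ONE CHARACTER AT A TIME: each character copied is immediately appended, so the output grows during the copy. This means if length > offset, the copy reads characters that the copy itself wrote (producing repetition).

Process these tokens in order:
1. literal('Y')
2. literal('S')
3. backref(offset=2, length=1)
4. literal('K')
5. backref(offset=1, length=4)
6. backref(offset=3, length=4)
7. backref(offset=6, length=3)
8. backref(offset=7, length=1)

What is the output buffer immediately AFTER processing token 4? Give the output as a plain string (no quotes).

Answer: YSYK

Derivation:
Token 1: literal('Y'). Output: "Y"
Token 2: literal('S'). Output: "YS"
Token 3: backref(off=2, len=1). Copied 'Y' from pos 0. Output: "YSY"
Token 4: literal('K'). Output: "YSYK"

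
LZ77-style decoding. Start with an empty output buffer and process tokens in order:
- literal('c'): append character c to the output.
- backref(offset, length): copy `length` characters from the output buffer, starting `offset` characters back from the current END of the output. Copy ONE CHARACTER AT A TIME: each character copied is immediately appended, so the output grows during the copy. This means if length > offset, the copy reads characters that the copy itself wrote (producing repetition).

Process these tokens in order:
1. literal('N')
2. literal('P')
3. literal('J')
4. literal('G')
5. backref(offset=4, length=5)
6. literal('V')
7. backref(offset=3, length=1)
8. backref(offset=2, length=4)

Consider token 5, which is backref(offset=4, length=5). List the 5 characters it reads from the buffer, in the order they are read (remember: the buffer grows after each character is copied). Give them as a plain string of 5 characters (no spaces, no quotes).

Token 1: literal('N'). Output: "N"
Token 2: literal('P'). Output: "NP"
Token 3: literal('J'). Output: "NPJ"
Token 4: literal('G'). Output: "NPJG"
Token 5: backref(off=4, len=5). Buffer before: "NPJG" (len 4)
  byte 1: read out[0]='N', append. Buffer now: "NPJGN"
  byte 2: read out[1]='P', append. Buffer now: "NPJGNP"
  byte 3: read out[2]='J', append. Buffer now: "NPJGNPJ"
  byte 4: read out[3]='G', append. Buffer now: "NPJGNPJG"
  byte 5: read out[4]='N', append. Buffer now: "NPJGNPJGN"

Answer: NPJGN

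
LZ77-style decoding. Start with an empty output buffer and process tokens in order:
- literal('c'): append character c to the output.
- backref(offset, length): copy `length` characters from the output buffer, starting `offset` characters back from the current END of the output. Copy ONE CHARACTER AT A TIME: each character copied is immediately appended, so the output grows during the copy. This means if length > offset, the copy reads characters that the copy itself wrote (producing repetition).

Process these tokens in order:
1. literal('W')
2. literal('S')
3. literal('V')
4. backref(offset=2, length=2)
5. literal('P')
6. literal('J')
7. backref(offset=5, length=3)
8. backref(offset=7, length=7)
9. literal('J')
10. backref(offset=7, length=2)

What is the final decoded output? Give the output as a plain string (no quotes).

Token 1: literal('W'). Output: "W"
Token 2: literal('S'). Output: "WS"
Token 3: literal('V'). Output: "WSV"
Token 4: backref(off=2, len=2). Copied 'SV' from pos 1. Output: "WSVSV"
Token 5: literal('P'). Output: "WSVSVP"
Token 6: literal('J'). Output: "WSVSVPJ"
Token 7: backref(off=5, len=3). Copied 'VSV' from pos 2. Output: "WSVSVPJVSV"
Token 8: backref(off=7, len=7). Copied 'SVPJVSV' from pos 3. Output: "WSVSVPJVSVSVPJVSV"
Token 9: literal('J'). Output: "WSVSVPJVSVSVPJVSVJ"
Token 10: backref(off=7, len=2). Copied 'VP' from pos 11. Output: "WSVSVPJVSVSVPJVSVJVP"

Answer: WSVSVPJVSVSVPJVSVJVP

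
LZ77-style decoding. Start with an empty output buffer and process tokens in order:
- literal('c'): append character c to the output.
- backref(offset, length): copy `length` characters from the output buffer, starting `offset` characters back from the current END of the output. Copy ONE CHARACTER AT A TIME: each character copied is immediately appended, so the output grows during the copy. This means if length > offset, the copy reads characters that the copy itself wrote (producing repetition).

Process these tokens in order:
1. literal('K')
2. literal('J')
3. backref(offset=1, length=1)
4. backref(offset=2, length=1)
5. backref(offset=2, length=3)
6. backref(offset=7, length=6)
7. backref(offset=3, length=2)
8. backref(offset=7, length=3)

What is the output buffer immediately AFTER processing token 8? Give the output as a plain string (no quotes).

Token 1: literal('K'). Output: "K"
Token 2: literal('J'). Output: "KJ"
Token 3: backref(off=1, len=1). Copied 'J' from pos 1. Output: "KJJ"
Token 4: backref(off=2, len=1). Copied 'J' from pos 1. Output: "KJJJ"
Token 5: backref(off=2, len=3) (overlapping!). Copied 'JJJ' from pos 2. Output: "KJJJJJJ"
Token 6: backref(off=7, len=6). Copied 'KJJJJJ' from pos 0. Output: "KJJJJJJKJJJJJ"
Token 7: backref(off=3, len=2). Copied 'JJ' from pos 10. Output: "KJJJJJJKJJJJJJJ"
Token 8: backref(off=7, len=3). Copied 'JJJ' from pos 8. Output: "KJJJJJJKJJJJJJJJJJ"

Answer: KJJJJJJKJJJJJJJJJJ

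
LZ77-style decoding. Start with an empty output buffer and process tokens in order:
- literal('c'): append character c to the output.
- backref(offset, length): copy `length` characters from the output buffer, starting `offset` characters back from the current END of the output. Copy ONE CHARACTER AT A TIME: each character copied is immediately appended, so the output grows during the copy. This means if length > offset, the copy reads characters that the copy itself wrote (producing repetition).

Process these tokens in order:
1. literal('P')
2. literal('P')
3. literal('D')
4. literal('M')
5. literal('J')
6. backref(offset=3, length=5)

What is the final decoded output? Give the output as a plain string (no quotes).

Token 1: literal('P'). Output: "P"
Token 2: literal('P'). Output: "PP"
Token 3: literal('D'). Output: "PPD"
Token 4: literal('M'). Output: "PPDM"
Token 5: literal('J'). Output: "PPDMJ"
Token 6: backref(off=3, len=5) (overlapping!). Copied 'DMJDM' from pos 2. Output: "PPDMJDMJDM"

Answer: PPDMJDMJDM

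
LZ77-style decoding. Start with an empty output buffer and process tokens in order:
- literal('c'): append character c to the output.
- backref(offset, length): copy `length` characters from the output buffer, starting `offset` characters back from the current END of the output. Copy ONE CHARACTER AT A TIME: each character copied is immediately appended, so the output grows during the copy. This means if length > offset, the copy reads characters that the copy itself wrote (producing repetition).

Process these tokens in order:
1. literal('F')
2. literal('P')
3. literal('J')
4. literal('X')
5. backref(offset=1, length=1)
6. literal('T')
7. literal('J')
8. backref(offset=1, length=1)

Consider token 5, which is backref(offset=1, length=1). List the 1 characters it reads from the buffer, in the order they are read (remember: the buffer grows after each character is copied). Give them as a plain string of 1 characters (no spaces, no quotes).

Answer: X

Derivation:
Token 1: literal('F'). Output: "F"
Token 2: literal('P'). Output: "FP"
Token 3: literal('J'). Output: "FPJ"
Token 4: literal('X'). Output: "FPJX"
Token 5: backref(off=1, len=1). Buffer before: "FPJX" (len 4)
  byte 1: read out[3]='X', append. Buffer now: "FPJXX"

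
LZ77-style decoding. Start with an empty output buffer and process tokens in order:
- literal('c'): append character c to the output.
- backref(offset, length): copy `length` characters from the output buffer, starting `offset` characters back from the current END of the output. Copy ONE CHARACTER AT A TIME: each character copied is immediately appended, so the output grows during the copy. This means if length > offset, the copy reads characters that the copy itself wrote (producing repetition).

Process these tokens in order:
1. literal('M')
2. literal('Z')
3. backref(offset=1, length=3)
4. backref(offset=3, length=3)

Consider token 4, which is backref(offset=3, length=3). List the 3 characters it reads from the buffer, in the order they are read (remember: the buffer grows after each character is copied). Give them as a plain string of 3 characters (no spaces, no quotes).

Answer: ZZZ

Derivation:
Token 1: literal('M'). Output: "M"
Token 2: literal('Z'). Output: "MZ"
Token 3: backref(off=1, len=3) (overlapping!). Copied 'ZZZ' from pos 1. Output: "MZZZZ"
Token 4: backref(off=3, len=3). Buffer before: "MZZZZ" (len 5)
  byte 1: read out[2]='Z', append. Buffer now: "MZZZZZ"
  byte 2: read out[3]='Z', append. Buffer now: "MZZZZZZ"
  byte 3: read out[4]='Z', append. Buffer now: "MZZZZZZZ"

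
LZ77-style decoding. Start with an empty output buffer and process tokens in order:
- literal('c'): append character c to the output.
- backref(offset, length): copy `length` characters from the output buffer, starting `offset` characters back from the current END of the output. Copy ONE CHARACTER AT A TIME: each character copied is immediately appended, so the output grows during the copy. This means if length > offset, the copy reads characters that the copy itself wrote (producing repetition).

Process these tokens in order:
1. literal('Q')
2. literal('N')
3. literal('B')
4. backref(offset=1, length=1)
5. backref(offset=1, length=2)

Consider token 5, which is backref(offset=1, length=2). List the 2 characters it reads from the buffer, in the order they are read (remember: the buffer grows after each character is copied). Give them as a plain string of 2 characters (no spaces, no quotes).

Answer: BB

Derivation:
Token 1: literal('Q'). Output: "Q"
Token 2: literal('N'). Output: "QN"
Token 3: literal('B'). Output: "QNB"
Token 4: backref(off=1, len=1). Copied 'B' from pos 2. Output: "QNBB"
Token 5: backref(off=1, len=2). Buffer before: "QNBB" (len 4)
  byte 1: read out[3]='B', append. Buffer now: "QNBBB"
  byte 2: read out[4]='B', append. Buffer now: "QNBBBB"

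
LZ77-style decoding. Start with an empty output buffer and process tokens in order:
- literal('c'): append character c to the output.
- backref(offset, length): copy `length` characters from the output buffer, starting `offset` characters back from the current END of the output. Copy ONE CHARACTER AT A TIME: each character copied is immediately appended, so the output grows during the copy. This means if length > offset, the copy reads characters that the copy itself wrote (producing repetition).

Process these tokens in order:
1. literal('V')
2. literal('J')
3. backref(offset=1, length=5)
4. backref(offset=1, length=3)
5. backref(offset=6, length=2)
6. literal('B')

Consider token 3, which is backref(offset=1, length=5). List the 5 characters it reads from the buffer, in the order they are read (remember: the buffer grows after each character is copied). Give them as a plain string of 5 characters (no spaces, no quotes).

Token 1: literal('V'). Output: "V"
Token 2: literal('J'). Output: "VJ"
Token 3: backref(off=1, len=5). Buffer before: "VJ" (len 2)
  byte 1: read out[1]='J', append. Buffer now: "VJJ"
  byte 2: read out[2]='J', append. Buffer now: "VJJJ"
  byte 3: read out[3]='J', append. Buffer now: "VJJJJ"
  byte 4: read out[4]='J', append. Buffer now: "VJJJJJ"
  byte 5: read out[5]='J', append. Buffer now: "VJJJJJJ"

Answer: JJJJJ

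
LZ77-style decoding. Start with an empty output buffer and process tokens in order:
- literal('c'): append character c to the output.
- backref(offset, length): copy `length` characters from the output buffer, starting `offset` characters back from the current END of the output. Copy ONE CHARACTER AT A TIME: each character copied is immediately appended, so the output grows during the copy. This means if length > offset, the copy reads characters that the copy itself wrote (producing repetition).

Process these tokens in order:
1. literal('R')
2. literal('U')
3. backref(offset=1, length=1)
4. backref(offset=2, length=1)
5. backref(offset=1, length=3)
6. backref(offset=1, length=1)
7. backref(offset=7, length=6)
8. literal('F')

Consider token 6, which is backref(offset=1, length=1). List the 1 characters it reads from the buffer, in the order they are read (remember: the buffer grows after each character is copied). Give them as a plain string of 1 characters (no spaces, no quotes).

Token 1: literal('R'). Output: "R"
Token 2: literal('U'). Output: "RU"
Token 3: backref(off=1, len=1). Copied 'U' from pos 1. Output: "RUU"
Token 4: backref(off=2, len=1). Copied 'U' from pos 1. Output: "RUUU"
Token 5: backref(off=1, len=3) (overlapping!). Copied 'UUU' from pos 3. Output: "RUUUUUU"
Token 6: backref(off=1, len=1). Buffer before: "RUUUUUU" (len 7)
  byte 1: read out[6]='U', append. Buffer now: "RUUUUUUU"

Answer: U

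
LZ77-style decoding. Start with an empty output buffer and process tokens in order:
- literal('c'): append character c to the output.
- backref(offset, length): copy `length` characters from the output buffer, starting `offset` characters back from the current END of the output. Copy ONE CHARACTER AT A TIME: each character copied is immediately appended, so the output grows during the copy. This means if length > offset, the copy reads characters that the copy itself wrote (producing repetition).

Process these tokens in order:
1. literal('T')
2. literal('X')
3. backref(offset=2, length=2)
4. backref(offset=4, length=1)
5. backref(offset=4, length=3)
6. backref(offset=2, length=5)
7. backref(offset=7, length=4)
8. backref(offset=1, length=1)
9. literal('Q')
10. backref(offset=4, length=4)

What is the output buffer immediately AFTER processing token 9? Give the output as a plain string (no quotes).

Answer: TXTXTXTXTXTXTTXTXXQ

Derivation:
Token 1: literal('T'). Output: "T"
Token 2: literal('X'). Output: "TX"
Token 3: backref(off=2, len=2). Copied 'TX' from pos 0. Output: "TXTX"
Token 4: backref(off=4, len=1). Copied 'T' from pos 0. Output: "TXTXT"
Token 5: backref(off=4, len=3). Copied 'XTX' from pos 1. Output: "TXTXTXTX"
Token 6: backref(off=2, len=5) (overlapping!). Copied 'TXTXT' from pos 6. Output: "TXTXTXTXTXTXT"
Token 7: backref(off=7, len=4). Copied 'TXTX' from pos 6. Output: "TXTXTXTXTXTXTTXTX"
Token 8: backref(off=1, len=1). Copied 'X' from pos 16. Output: "TXTXTXTXTXTXTTXTXX"
Token 9: literal('Q'). Output: "TXTXTXTXTXTXTTXTXXQ"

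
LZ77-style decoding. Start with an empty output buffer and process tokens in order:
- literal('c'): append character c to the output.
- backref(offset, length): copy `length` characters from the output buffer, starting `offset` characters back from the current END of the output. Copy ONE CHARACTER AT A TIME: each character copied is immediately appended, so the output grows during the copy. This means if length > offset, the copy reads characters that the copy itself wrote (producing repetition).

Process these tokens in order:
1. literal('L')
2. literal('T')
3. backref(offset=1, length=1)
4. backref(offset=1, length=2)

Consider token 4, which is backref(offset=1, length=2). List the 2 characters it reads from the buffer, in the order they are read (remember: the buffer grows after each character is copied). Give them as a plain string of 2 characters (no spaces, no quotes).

Token 1: literal('L'). Output: "L"
Token 2: literal('T'). Output: "LT"
Token 3: backref(off=1, len=1). Copied 'T' from pos 1. Output: "LTT"
Token 4: backref(off=1, len=2). Buffer before: "LTT" (len 3)
  byte 1: read out[2]='T', append. Buffer now: "LTTT"
  byte 2: read out[3]='T', append. Buffer now: "LTTTT"

Answer: TT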